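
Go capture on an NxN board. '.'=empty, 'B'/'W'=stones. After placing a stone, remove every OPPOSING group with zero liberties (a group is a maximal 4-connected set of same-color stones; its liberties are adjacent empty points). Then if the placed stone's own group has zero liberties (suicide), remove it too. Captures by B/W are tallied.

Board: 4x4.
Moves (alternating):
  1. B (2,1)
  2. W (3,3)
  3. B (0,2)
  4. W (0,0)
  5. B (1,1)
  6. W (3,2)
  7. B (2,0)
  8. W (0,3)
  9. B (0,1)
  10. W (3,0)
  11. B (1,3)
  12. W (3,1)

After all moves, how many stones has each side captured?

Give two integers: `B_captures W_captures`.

Answer: 1 0

Derivation:
Move 1: B@(2,1) -> caps B=0 W=0
Move 2: W@(3,3) -> caps B=0 W=0
Move 3: B@(0,2) -> caps B=0 W=0
Move 4: W@(0,0) -> caps B=0 W=0
Move 5: B@(1,1) -> caps B=0 W=0
Move 6: W@(3,2) -> caps B=0 W=0
Move 7: B@(2,0) -> caps B=0 W=0
Move 8: W@(0,3) -> caps B=0 W=0
Move 9: B@(0,1) -> caps B=0 W=0
Move 10: W@(3,0) -> caps B=0 W=0
Move 11: B@(1,3) -> caps B=1 W=0
Move 12: W@(3,1) -> caps B=1 W=0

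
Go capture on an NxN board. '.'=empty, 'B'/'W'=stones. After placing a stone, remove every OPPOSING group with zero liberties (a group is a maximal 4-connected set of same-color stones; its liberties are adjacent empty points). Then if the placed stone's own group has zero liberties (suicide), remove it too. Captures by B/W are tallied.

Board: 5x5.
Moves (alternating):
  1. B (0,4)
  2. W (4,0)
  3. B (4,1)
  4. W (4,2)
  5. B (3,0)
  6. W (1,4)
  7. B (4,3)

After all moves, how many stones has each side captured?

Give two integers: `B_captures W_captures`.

Answer: 1 0

Derivation:
Move 1: B@(0,4) -> caps B=0 W=0
Move 2: W@(4,0) -> caps B=0 W=0
Move 3: B@(4,1) -> caps B=0 W=0
Move 4: W@(4,2) -> caps B=0 W=0
Move 5: B@(3,0) -> caps B=1 W=0
Move 6: W@(1,4) -> caps B=1 W=0
Move 7: B@(4,3) -> caps B=1 W=0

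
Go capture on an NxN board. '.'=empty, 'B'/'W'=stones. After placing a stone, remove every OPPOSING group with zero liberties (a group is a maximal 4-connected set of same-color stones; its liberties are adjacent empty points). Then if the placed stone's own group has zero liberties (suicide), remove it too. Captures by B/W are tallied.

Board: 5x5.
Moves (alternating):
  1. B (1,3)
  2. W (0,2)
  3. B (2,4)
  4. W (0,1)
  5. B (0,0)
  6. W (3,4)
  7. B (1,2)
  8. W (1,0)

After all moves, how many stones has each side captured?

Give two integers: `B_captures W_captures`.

Move 1: B@(1,3) -> caps B=0 W=0
Move 2: W@(0,2) -> caps B=0 W=0
Move 3: B@(2,4) -> caps B=0 W=0
Move 4: W@(0,1) -> caps B=0 W=0
Move 5: B@(0,0) -> caps B=0 W=0
Move 6: W@(3,4) -> caps B=0 W=0
Move 7: B@(1,2) -> caps B=0 W=0
Move 8: W@(1,0) -> caps B=0 W=1

Answer: 0 1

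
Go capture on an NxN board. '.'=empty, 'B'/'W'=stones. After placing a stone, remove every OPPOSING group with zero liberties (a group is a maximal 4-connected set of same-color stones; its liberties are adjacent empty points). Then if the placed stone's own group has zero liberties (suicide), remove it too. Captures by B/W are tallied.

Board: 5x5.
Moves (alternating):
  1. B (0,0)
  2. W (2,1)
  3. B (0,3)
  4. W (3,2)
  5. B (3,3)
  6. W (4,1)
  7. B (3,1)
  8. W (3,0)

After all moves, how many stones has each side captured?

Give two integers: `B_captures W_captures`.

Move 1: B@(0,0) -> caps B=0 W=0
Move 2: W@(2,1) -> caps B=0 W=0
Move 3: B@(0,3) -> caps B=0 W=0
Move 4: W@(3,2) -> caps B=0 W=0
Move 5: B@(3,3) -> caps B=0 W=0
Move 6: W@(4,1) -> caps B=0 W=0
Move 7: B@(3,1) -> caps B=0 W=0
Move 8: W@(3,0) -> caps B=0 W=1

Answer: 0 1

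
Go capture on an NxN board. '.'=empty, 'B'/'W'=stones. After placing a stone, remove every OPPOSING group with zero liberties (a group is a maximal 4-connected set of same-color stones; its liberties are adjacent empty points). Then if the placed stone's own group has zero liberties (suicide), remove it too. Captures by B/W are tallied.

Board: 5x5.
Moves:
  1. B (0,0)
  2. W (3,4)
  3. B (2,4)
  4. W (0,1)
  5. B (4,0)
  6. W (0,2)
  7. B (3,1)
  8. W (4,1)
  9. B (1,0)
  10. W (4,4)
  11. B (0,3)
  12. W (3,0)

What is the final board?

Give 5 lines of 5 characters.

Move 1: B@(0,0) -> caps B=0 W=0
Move 2: W@(3,4) -> caps B=0 W=0
Move 3: B@(2,4) -> caps B=0 W=0
Move 4: W@(0,1) -> caps B=0 W=0
Move 5: B@(4,0) -> caps B=0 W=0
Move 6: W@(0,2) -> caps B=0 W=0
Move 7: B@(3,1) -> caps B=0 W=0
Move 8: W@(4,1) -> caps B=0 W=0
Move 9: B@(1,0) -> caps B=0 W=0
Move 10: W@(4,4) -> caps B=0 W=0
Move 11: B@(0,3) -> caps B=0 W=0
Move 12: W@(3,0) -> caps B=0 W=1

Answer: BWWB.
B....
....B
WB..W
.W..W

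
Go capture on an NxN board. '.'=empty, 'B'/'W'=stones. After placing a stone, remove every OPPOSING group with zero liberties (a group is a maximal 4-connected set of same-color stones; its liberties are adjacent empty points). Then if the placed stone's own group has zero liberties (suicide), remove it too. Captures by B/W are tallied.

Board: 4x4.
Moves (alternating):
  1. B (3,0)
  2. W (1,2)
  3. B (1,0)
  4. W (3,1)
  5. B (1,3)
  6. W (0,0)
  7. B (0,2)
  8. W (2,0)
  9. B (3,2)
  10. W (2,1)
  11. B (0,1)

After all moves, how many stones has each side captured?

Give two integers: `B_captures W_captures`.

Move 1: B@(3,0) -> caps B=0 W=0
Move 2: W@(1,2) -> caps B=0 W=0
Move 3: B@(1,0) -> caps B=0 W=0
Move 4: W@(3,1) -> caps B=0 W=0
Move 5: B@(1,3) -> caps B=0 W=0
Move 6: W@(0,0) -> caps B=0 W=0
Move 7: B@(0,2) -> caps B=0 W=0
Move 8: W@(2,0) -> caps B=0 W=1
Move 9: B@(3,2) -> caps B=0 W=1
Move 10: W@(2,1) -> caps B=0 W=1
Move 11: B@(0,1) -> caps B=1 W=1

Answer: 1 1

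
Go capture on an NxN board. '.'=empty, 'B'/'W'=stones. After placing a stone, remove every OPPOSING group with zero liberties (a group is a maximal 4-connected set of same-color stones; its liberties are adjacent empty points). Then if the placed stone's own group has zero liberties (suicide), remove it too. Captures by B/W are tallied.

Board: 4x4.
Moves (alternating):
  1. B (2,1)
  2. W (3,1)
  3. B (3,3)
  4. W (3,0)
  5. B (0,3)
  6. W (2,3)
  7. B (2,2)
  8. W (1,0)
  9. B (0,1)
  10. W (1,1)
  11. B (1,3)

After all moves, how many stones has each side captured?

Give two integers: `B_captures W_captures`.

Answer: 1 0

Derivation:
Move 1: B@(2,1) -> caps B=0 W=0
Move 2: W@(3,1) -> caps B=0 W=0
Move 3: B@(3,3) -> caps B=0 W=0
Move 4: W@(3,0) -> caps B=0 W=0
Move 5: B@(0,3) -> caps B=0 W=0
Move 6: W@(2,3) -> caps B=0 W=0
Move 7: B@(2,2) -> caps B=0 W=0
Move 8: W@(1,0) -> caps B=0 W=0
Move 9: B@(0,1) -> caps B=0 W=0
Move 10: W@(1,1) -> caps B=0 W=0
Move 11: B@(1,3) -> caps B=1 W=0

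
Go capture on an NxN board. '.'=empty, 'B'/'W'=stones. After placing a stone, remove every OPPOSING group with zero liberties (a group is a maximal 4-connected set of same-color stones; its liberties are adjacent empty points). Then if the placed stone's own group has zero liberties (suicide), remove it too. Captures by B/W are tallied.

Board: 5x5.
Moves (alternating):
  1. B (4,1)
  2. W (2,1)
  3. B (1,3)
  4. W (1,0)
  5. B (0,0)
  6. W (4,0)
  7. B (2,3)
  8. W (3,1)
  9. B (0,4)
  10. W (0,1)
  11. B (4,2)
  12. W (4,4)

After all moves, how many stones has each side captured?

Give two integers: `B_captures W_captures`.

Move 1: B@(4,1) -> caps B=0 W=0
Move 2: W@(2,1) -> caps B=0 W=0
Move 3: B@(1,3) -> caps B=0 W=0
Move 4: W@(1,0) -> caps B=0 W=0
Move 5: B@(0,0) -> caps B=0 W=0
Move 6: W@(4,0) -> caps B=0 W=0
Move 7: B@(2,3) -> caps B=0 W=0
Move 8: W@(3,1) -> caps B=0 W=0
Move 9: B@(0,4) -> caps B=0 W=0
Move 10: W@(0,1) -> caps B=0 W=1
Move 11: B@(4,2) -> caps B=0 W=1
Move 12: W@(4,4) -> caps B=0 W=1

Answer: 0 1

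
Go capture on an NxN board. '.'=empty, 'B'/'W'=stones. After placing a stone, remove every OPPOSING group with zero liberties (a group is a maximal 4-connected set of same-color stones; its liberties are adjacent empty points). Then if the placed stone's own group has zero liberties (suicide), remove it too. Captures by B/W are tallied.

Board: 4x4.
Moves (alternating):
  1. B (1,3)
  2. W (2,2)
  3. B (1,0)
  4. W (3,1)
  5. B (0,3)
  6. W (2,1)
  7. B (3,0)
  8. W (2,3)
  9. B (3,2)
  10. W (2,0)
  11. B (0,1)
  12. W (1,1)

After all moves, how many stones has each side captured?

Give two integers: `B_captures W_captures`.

Move 1: B@(1,3) -> caps B=0 W=0
Move 2: W@(2,2) -> caps B=0 W=0
Move 3: B@(1,0) -> caps B=0 W=0
Move 4: W@(3,1) -> caps B=0 W=0
Move 5: B@(0,3) -> caps B=0 W=0
Move 6: W@(2,1) -> caps B=0 W=0
Move 7: B@(3,0) -> caps B=0 W=0
Move 8: W@(2,3) -> caps B=0 W=0
Move 9: B@(3,2) -> caps B=0 W=0
Move 10: W@(2,0) -> caps B=0 W=1
Move 11: B@(0,1) -> caps B=0 W=1
Move 12: W@(1,1) -> caps B=0 W=1

Answer: 0 1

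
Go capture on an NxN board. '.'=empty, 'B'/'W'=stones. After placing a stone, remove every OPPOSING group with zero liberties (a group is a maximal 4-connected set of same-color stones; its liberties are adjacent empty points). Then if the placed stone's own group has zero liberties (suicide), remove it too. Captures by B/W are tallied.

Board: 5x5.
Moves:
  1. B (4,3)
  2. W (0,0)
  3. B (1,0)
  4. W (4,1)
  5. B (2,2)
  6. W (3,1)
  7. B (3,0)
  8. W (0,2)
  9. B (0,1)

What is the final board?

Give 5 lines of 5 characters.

Move 1: B@(4,3) -> caps B=0 W=0
Move 2: W@(0,0) -> caps B=0 W=0
Move 3: B@(1,0) -> caps B=0 W=0
Move 4: W@(4,1) -> caps B=0 W=0
Move 5: B@(2,2) -> caps B=0 W=0
Move 6: W@(3,1) -> caps B=0 W=0
Move 7: B@(3,0) -> caps B=0 W=0
Move 8: W@(0,2) -> caps B=0 W=0
Move 9: B@(0,1) -> caps B=1 W=0

Answer: .BW..
B....
..B..
BW...
.W.B.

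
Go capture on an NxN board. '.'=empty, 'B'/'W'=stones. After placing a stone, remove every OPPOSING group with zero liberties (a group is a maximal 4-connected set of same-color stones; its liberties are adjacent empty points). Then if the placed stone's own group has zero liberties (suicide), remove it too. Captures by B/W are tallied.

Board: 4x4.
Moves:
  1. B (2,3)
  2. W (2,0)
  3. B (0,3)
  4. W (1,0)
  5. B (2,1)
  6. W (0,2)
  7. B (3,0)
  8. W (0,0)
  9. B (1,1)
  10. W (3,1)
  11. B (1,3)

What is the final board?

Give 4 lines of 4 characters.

Answer: W.WB
WB.B
WB.B
.W..

Derivation:
Move 1: B@(2,3) -> caps B=0 W=0
Move 2: W@(2,0) -> caps B=0 W=0
Move 3: B@(0,3) -> caps B=0 W=0
Move 4: W@(1,0) -> caps B=0 W=0
Move 5: B@(2,1) -> caps B=0 W=0
Move 6: W@(0,2) -> caps B=0 W=0
Move 7: B@(3,0) -> caps B=0 W=0
Move 8: W@(0,0) -> caps B=0 W=0
Move 9: B@(1,1) -> caps B=0 W=0
Move 10: W@(3,1) -> caps B=0 W=1
Move 11: B@(1,3) -> caps B=0 W=1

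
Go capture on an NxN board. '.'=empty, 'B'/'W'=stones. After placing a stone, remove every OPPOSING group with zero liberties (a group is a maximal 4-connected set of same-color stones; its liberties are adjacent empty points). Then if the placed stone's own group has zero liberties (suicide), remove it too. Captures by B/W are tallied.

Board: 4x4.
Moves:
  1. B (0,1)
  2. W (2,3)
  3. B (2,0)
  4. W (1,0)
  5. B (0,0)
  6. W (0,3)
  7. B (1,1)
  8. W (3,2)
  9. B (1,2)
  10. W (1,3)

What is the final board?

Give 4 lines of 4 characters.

Answer: BB.W
.BBW
B..W
..W.

Derivation:
Move 1: B@(0,1) -> caps B=0 W=0
Move 2: W@(2,3) -> caps B=0 W=0
Move 3: B@(2,0) -> caps B=0 W=0
Move 4: W@(1,0) -> caps B=0 W=0
Move 5: B@(0,0) -> caps B=0 W=0
Move 6: W@(0,3) -> caps B=0 W=0
Move 7: B@(1,1) -> caps B=1 W=0
Move 8: W@(3,2) -> caps B=1 W=0
Move 9: B@(1,2) -> caps B=1 W=0
Move 10: W@(1,3) -> caps B=1 W=0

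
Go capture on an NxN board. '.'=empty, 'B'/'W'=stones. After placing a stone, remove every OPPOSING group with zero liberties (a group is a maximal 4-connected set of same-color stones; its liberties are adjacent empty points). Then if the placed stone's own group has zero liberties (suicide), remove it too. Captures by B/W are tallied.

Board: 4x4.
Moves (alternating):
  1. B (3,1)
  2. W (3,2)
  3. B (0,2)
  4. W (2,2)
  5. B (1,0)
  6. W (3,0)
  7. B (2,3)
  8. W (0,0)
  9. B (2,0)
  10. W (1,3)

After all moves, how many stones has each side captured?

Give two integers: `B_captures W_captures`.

Move 1: B@(3,1) -> caps B=0 W=0
Move 2: W@(3,2) -> caps B=0 W=0
Move 3: B@(0,2) -> caps B=0 W=0
Move 4: W@(2,2) -> caps B=0 W=0
Move 5: B@(1,0) -> caps B=0 W=0
Move 6: W@(3,0) -> caps B=0 W=0
Move 7: B@(2,3) -> caps B=0 W=0
Move 8: W@(0,0) -> caps B=0 W=0
Move 9: B@(2,0) -> caps B=1 W=0
Move 10: W@(1,3) -> caps B=1 W=0

Answer: 1 0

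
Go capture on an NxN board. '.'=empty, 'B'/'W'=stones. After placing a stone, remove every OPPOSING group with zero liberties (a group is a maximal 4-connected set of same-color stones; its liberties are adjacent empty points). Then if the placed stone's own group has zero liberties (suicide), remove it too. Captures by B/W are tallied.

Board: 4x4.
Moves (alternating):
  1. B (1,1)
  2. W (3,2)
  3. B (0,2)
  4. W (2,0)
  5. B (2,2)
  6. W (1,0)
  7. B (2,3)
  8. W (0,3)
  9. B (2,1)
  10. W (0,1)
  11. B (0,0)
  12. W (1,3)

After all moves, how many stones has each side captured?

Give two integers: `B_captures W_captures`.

Move 1: B@(1,1) -> caps B=0 W=0
Move 2: W@(3,2) -> caps B=0 W=0
Move 3: B@(0,2) -> caps B=0 W=0
Move 4: W@(2,0) -> caps B=0 W=0
Move 5: B@(2,2) -> caps B=0 W=0
Move 6: W@(1,0) -> caps B=0 W=0
Move 7: B@(2,3) -> caps B=0 W=0
Move 8: W@(0,3) -> caps B=0 W=0
Move 9: B@(2,1) -> caps B=0 W=0
Move 10: W@(0,1) -> caps B=0 W=0
Move 11: B@(0,0) -> caps B=1 W=0
Move 12: W@(1,3) -> caps B=1 W=0

Answer: 1 0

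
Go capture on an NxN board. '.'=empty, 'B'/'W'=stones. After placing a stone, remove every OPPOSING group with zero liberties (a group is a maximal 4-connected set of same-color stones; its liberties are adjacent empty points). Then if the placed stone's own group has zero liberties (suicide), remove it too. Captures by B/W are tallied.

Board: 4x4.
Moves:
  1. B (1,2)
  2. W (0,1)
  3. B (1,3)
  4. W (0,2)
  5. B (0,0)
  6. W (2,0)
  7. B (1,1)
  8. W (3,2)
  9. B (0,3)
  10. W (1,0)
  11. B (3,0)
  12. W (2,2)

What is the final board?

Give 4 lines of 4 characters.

Answer: B..B
WBBB
W.W.
B.W.

Derivation:
Move 1: B@(1,2) -> caps B=0 W=0
Move 2: W@(0,1) -> caps B=0 W=0
Move 3: B@(1,3) -> caps B=0 W=0
Move 4: W@(0,2) -> caps B=0 W=0
Move 5: B@(0,0) -> caps B=0 W=0
Move 6: W@(2,0) -> caps B=0 W=0
Move 7: B@(1,1) -> caps B=0 W=0
Move 8: W@(3,2) -> caps B=0 W=0
Move 9: B@(0,3) -> caps B=2 W=0
Move 10: W@(1,0) -> caps B=2 W=0
Move 11: B@(3,0) -> caps B=2 W=0
Move 12: W@(2,2) -> caps B=2 W=0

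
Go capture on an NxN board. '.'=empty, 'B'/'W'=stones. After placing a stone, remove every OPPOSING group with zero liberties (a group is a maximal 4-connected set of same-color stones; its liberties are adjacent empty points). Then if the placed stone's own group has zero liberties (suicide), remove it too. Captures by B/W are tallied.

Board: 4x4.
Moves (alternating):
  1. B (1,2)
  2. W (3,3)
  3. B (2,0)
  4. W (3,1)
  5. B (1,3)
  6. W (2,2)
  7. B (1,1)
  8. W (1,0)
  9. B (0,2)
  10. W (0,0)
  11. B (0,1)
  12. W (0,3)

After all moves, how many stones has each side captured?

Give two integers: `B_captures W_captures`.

Answer: 2 0

Derivation:
Move 1: B@(1,2) -> caps B=0 W=0
Move 2: W@(3,3) -> caps B=0 W=0
Move 3: B@(2,0) -> caps B=0 W=0
Move 4: W@(3,1) -> caps B=0 W=0
Move 5: B@(1,3) -> caps B=0 W=0
Move 6: W@(2,2) -> caps B=0 W=0
Move 7: B@(1,1) -> caps B=0 W=0
Move 8: W@(1,0) -> caps B=0 W=0
Move 9: B@(0,2) -> caps B=0 W=0
Move 10: W@(0,0) -> caps B=0 W=0
Move 11: B@(0,1) -> caps B=2 W=0
Move 12: W@(0,3) -> caps B=2 W=0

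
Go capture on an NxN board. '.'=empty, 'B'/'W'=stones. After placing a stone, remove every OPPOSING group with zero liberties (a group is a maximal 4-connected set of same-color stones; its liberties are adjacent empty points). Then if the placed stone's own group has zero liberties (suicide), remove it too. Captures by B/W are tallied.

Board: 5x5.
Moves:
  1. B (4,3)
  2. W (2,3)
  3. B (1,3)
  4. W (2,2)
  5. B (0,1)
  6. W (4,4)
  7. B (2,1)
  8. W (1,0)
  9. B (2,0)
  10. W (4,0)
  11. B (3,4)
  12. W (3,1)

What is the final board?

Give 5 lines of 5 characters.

Answer: .B...
W..B.
BBWW.
.W..B
W..B.

Derivation:
Move 1: B@(4,3) -> caps B=0 W=0
Move 2: W@(2,3) -> caps B=0 W=0
Move 3: B@(1,3) -> caps B=0 W=0
Move 4: W@(2,2) -> caps B=0 W=0
Move 5: B@(0,1) -> caps B=0 W=0
Move 6: W@(4,4) -> caps B=0 W=0
Move 7: B@(2,1) -> caps B=0 W=0
Move 8: W@(1,0) -> caps B=0 W=0
Move 9: B@(2,0) -> caps B=0 W=0
Move 10: W@(4,0) -> caps B=0 W=0
Move 11: B@(3,4) -> caps B=1 W=0
Move 12: W@(3,1) -> caps B=1 W=0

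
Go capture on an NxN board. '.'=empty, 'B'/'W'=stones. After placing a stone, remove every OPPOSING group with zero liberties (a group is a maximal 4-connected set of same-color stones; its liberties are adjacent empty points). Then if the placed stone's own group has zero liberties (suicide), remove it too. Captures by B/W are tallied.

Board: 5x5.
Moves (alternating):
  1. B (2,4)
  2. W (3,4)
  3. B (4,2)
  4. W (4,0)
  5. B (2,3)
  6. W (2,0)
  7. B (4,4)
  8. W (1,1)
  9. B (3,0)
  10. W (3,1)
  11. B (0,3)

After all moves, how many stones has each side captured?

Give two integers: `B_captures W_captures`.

Answer: 0 1

Derivation:
Move 1: B@(2,4) -> caps B=0 W=0
Move 2: W@(3,4) -> caps B=0 W=0
Move 3: B@(4,2) -> caps B=0 W=0
Move 4: W@(4,0) -> caps B=0 W=0
Move 5: B@(2,3) -> caps B=0 W=0
Move 6: W@(2,0) -> caps B=0 W=0
Move 7: B@(4,4) -> caps B=0 W=0
Move 8: W@(1,1) -> caps B=0 W=0
Move 9: B@(3,0) -> caps B=0 W=0
Move 10: W@(3,1) -> caps B=0 W=1
Move 11: B@(0,3) -> caps B=0 W=1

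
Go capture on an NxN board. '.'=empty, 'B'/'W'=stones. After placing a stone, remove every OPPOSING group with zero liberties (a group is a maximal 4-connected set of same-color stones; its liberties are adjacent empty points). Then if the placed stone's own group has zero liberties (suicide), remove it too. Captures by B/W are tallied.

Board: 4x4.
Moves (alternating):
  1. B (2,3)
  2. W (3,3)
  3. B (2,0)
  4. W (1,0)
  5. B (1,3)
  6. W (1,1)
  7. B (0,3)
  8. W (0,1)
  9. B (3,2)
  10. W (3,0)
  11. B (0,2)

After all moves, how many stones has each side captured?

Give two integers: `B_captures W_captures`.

Move 1: B@(2,3) -> caps B=0 W=0
Move 2: W@(3,3) -> caps B=0 W=0
Move 3: B@(2,0) -> caps B=0 W=0
Move 4: W@(1,0) -> caps B=0 W=0
Move 5: B@(1,3) -> caps B=0 W=0
Move 6: W@(1,1) -> caps B=0 W=0
Move 7: B@(0,3) -> caps B=0 W=0
Move 8: W@(0,1) -> caps B=0 W=0
Move 9: B@(3,2) -> caps B=1 W=0
Move 10: W@(3,0) -> caps B=1 W=0
Move 11: B@(0,2) -> caps B=1 W=0

Answer: 1 0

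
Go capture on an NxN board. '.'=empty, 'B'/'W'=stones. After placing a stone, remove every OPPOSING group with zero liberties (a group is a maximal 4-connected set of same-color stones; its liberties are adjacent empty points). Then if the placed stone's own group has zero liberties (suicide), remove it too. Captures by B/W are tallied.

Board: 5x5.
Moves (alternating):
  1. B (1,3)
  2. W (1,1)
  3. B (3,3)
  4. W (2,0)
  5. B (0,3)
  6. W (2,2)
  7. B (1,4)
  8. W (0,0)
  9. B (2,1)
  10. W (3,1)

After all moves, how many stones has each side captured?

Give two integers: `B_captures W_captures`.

Answer: 0 1

Derivation:
Move 1: B@(1,3) -> caps B=0 W=0
Move 2: W@(1,1) -> caps B=0 W=0
Move 3: B@(3,3) -> caps B=0 W=0
Move 4: W@(2,0) -> caps B=0 W=0
Move 5: B@(0,3) -> caps B=0 W=0
Move 6: W@(2,2) -> caps B=0 W=0
Move 7: B@(1,4) -> caps B=0 W=0
Move 8: W@(0,0) -> caps B=0 W=0
Move 9: B@(2,1) -> caps B=0 W=0
Move 10: W@(3,1) -> caps B=0 W=1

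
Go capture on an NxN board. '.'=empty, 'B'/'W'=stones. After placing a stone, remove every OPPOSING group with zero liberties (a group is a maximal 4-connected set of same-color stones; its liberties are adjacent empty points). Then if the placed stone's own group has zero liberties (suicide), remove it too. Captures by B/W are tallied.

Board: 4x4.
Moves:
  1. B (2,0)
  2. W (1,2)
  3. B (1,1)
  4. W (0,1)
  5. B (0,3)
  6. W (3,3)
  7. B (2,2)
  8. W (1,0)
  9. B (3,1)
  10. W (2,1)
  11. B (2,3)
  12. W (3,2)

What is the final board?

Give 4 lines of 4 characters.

Answer: .W.B
W.W.
BWBB
.B..

Derivation:
Move 1: B@(2,0) -> caps B=0 W=0
Move 2: W@(1,2) -> caps B=0 W=0
Move 3: B@(1,1) -> caps B=0 W=0
Move 4: W@(0,1) -> caps B=0 W=0
Move 5: B@(0,3) -> caps B=0 W=0
Move 6: W@(3,3) -> caps B=0 W=0
Move 7: B@(2,2) -> caps B=0 W=0
Move 8: W@(1,0) -> caps B=0 W=0
Move 9: B@(3,1) -> caps B=0 W=0
Move 10: W@(2,1) -> caps B=0 W=1
Move 11: B@(2,3) -> caps B=0 W=1
Move 12: W@(3,2) -> caps B=0 W=1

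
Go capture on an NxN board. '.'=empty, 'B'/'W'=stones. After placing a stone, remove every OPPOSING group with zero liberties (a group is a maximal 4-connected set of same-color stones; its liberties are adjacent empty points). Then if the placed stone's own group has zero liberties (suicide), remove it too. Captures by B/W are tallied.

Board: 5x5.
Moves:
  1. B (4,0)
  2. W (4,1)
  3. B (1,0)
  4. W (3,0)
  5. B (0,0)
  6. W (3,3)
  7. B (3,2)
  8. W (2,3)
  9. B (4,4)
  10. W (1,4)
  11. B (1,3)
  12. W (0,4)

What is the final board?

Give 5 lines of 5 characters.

Move 1: B@(4,0) -> caps B=0 W=0
Move 2: W@(4,1) -> caps B=0 W=0
Move 3: B@(1,0) -> caps B=0 W=0
Move 4: W@(3,0) -> caps B=0 W=1
Move 5: B@(0,0) -> caps B=0 W=1
Move 6: W@(3,3) -> caps B=0 W=1
Move 7: B@(3,2) -> caps B=0 W=1
Move 8: W@(2,3) -> caps B=0 W=1
Move 9: B@(4,4) -> caps B=0 W=1
Move 10: W@(1,4) -> caps B=0 W=1
Move 11: B@(1,3) -> caps B=0 W=1
Move 12: W@(0,4) -> caps B=0 W=1

Answer: B...W
B..BW
...W.
W.BW.
.W..B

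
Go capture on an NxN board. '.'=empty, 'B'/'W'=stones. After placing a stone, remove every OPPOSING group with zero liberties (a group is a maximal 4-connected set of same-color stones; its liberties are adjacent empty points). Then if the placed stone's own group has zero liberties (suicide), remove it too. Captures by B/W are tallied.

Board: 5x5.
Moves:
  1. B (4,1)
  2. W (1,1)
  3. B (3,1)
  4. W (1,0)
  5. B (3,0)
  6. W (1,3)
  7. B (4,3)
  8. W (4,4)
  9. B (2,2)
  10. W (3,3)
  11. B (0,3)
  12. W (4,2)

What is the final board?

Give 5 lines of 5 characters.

Move 1: B@(4,1) -> caps B=0 W=0
Move 2: W@(1,1) -> caps B=0 W=0
Move 3: B@(3,1) -> caps B=0 W=0
Move 4: W@(1,0) -> caps B=0 W=0
Move 5: B@(3,0) -> caps B=0 W=0
Move 6: W@(1,3) -> caps B=0 W=0
Move 7: B@(4,3) -> caps B=0 W=0
Move 8: W@(4,4) -> caps B=0 W=0
Move 9: B@(2,2) -> caps B=0 W=0
Move 10: W@(3,3) -> caps B=0 W=0
Move 11: B@(0,3) -> caps B=0 W=0
Move 12: W@(4,2) -> caps B=0 W=1

Answer: ...B.
WW.W.
..B..
BB.W.
.BW.W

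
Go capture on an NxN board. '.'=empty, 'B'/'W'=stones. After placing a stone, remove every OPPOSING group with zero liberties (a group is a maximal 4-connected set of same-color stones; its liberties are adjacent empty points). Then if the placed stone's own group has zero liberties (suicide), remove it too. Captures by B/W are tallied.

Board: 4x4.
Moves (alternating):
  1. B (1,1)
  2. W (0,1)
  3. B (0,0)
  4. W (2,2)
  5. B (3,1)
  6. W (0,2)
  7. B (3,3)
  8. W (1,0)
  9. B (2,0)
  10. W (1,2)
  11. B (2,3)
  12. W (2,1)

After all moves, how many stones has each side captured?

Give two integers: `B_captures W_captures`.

Move 1: B@(1,1) -> caps B=0 W=0
Move 2: W@(0,1) -> caps B=0 W=0
Move 3: B@(0,0) -> caps B=0 W=0
Move 4: W@(2,2) -> caps B=0 W=0
Move 5: B@(3,1) -> caps B=0 W=0
Move 6: W@(0,2) -> caps B=0 W=0
Move 7: B@(3,3) -> caps B=0 W=0
Move 8: W@(1,0) -> caps B=0 W=1
Move 9: B@(2,0) -> caps B=0 W=1
Move 10: W@(1,2) -> caps B=0 W=1
Move 11: B@(2,3) -> caps B=0 W=1
Move 12: W@(2,1) -> caps B=0 W=2

Answer: 0 2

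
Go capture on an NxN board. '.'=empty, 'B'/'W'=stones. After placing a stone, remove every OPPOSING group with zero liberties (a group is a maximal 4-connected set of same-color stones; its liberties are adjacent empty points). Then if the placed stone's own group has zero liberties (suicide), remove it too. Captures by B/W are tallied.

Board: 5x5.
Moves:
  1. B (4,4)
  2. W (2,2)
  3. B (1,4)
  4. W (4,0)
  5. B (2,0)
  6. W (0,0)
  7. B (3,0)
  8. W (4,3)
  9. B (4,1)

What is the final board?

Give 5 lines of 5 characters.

Move 1: B@(4,4) -> caps B=0 W=0
Move 2: W@(2,2) -> caps B=0 W=0
Move 3: B@(1,4) -> caps B=0 W=0
Move 4: W@(4,0) -> caps B=0 W=0
Move 5: B@(2,0) -> caps B=0 W=0
Move 6: W@(0,0) -> caps B=0 W=0
Move 7: B@(3,0) -> caps B=0 W=0
Move 8: W@(4,3) -> caps B=0 W=0
Move 9: B@(4,1) -> caps B=1 W=0

Answer: W....
....B
B.W..
B....
.B.WB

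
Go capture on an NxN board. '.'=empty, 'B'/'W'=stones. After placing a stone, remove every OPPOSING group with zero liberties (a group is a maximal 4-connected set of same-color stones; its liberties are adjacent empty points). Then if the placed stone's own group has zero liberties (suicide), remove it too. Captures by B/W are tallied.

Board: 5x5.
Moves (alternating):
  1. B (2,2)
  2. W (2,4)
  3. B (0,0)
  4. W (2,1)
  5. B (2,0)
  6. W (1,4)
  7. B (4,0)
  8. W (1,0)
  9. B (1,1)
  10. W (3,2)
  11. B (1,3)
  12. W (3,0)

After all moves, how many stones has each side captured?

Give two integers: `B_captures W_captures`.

Move 1: B@(2,2) -> caps B=0 W=0
Move 2: W@(2,4) -> caps B=0 W=0
Move 3: B@(0,0) -> caps B=0 W=0
Move 4: W@(2,1) -> caps B=0 W=0
Move 5: B@(2,0) -> caps B=0 W=0
Move 6: W@(1,4) -> caps B=0 W=0
Move 7: B@(4,0) -> caps B=0 W=0
Move 8: W@(1,0) -> caps B=0 W=0
Move 9: B@(1,1) -> caps B=1 W=0
Move 10: W@(3,2) -> caps B=1 W=0
Move 11: B@(1,3) -> caps B=1 W=0
Move 12: W@(3,0) -> caps B=1 W=0

Answer: 1 0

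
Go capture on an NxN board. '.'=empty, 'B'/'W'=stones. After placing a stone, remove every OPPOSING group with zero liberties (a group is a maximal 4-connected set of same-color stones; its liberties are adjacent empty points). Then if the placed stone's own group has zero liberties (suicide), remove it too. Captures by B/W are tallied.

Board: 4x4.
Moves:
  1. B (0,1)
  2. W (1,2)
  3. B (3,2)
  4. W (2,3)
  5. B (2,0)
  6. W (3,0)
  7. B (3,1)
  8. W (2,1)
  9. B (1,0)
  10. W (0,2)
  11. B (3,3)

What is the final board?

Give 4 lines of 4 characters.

Answer: .BW.
B.W.
BW.W
.BBB

Derivation:
Move 1: B@(0,1) -> caps B=0 W=0
Move 2: W@(1,2) -> caps B=0 W=0
Move 3: B@(3,2) -> caps B=0 W=0
Move 4: W@(2,3) -> caps B=0 W=0
Move 5: B@(2,0) -> caps B=0 W=0
Move 6: W@(3,0) -> caps B=0 W=0
Move 7: B@(3,1) -> caps B=1 W=0
Move 8: W@(2,1) -> caps B=1 W=0
Move 9: B@(1,0) -> caps B=1 W=0
Move 10: W@(0,2) -> caps B=1 W=0
Move 11: B@(3,3) -> caps B=1 W=0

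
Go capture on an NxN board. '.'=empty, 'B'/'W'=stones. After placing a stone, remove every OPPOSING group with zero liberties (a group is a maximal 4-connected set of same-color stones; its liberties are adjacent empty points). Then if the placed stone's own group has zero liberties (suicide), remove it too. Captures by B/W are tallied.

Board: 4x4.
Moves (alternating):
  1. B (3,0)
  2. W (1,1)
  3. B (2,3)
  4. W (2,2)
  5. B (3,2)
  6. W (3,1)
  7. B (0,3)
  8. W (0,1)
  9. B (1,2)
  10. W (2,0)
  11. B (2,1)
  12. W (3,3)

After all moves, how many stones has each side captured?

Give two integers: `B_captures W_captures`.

Move 1: B@(3,0) -> caps B=0 W=0
Move 2: W@(1,1) -> caps B=0 W=0
Move 3: B@(2,3) -> caps B=0 W=0
Move 4: W@(2,2) -> caps B=0 W=0
Move 5: B@(3,2) -> caps B=0 W=0
Move 6: W@(3,1) -> caps B=0 W=0
Move 7: B@(0,3) -> caps B=0 W=0
Move 8: W@(0,1) -> caps B=0 W=0
Move 9: B@(1,2) -> caps B=0 W=0
Move 10: W@(2,0) -> caps B=0 W=1
Move 11: B@(2,1) -> caps B=1 W=1
Move 12: W@(3,3) -> caps B=1 W=1

Answer: 1 1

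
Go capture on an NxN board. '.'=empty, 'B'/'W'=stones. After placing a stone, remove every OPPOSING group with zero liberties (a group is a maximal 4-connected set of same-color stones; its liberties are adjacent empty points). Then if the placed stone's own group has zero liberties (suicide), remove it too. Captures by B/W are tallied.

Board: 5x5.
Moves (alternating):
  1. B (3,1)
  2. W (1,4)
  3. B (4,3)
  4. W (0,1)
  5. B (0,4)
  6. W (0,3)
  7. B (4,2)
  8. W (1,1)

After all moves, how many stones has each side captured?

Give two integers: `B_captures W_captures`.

Answer: 0 1

Derivation:
Move 1: B@(3,1) -> caps B=0 W=0
Move 2: W@(1,4) -> caps B=0 W=0
Move 3: B@(4,3) -> caps B=0 W=0
Move 4: W@(0,1) -> caps B=0 W=0
Move 5: B@(0,4) -> caps B=0 W=0
Move 6: W@(0,3) -> caps B=0 W=1
Move 7: B@(4,2) -> caps B=0 W=1
Move 8: W@(1,1) -> caps B=0 W=1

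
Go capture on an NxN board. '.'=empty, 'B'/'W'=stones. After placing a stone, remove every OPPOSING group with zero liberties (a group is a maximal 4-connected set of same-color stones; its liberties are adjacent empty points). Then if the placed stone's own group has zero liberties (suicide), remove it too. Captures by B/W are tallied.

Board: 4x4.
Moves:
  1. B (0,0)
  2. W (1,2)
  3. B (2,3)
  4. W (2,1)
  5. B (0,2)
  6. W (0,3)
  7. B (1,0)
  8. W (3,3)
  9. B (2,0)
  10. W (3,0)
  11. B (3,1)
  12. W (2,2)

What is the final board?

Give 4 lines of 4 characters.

Answer: B.BW
B.W.
BWWB
.B.W

Derivation:
Move 1: B@(0,0) -> caps B=0 W=0
Move 2: W@(1,2) -> caps B=0 W=0
Move 3: B@(2,3) -> caps B=0 W=0
Move 4: W@(2,1) -> caps B=0 W=0
Move 5: B@(0,2) -> caps B=0 W=0
Move 6: W@(0,3) -> caps B=0 W=0
Move 7: B@(1,0) -> caps B=0 W=0
Move 8: W@(3,3) -> caps B=0 W=0
Move 9: B@(2,0) -> caps B=0 W=0
Move 10: W@(3,0) -> caps B=0 W=0
Move 11: B@(3,1) -> caps B=1 W=0
Move 12: W@(2,2) -> caps B=1 W=0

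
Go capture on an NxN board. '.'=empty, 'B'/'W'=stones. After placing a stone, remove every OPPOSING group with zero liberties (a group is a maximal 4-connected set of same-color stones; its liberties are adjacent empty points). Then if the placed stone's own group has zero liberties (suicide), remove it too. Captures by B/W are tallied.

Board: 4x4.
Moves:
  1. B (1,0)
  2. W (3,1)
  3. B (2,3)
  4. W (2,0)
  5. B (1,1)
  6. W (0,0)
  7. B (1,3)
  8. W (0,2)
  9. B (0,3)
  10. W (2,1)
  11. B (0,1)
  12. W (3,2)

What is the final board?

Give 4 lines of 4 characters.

Answer: .BWB
BB.B
WW.B
.WW.

Derivation:
Move 1: B@(1,0) -> caps B=0 W=0
Move 2: W@(3,1) -> caps B=0 W=0
Move 3: B@(2,3) -> caps B=0 W=0
Move 4: W@(2,0) -> caps B=0 W=0
Move 5: B@(1,1) -> caps B=0 W=0
Move 6: W@(0,0) -> caps B=0 W=0
Move 7: B@(1,3) -> caps B=0 W=0
Move 8: W@(0,2) -> caps B=0 W=0
Move 9: B@(0,3) -> caps B=0 W=0
Move 10: W@(2,1) -> caps B=0 W=0
Move 11: B@(0,1) -> caps B=1 W=0
Move 12: W@(3,2) -> caps B=1 W=0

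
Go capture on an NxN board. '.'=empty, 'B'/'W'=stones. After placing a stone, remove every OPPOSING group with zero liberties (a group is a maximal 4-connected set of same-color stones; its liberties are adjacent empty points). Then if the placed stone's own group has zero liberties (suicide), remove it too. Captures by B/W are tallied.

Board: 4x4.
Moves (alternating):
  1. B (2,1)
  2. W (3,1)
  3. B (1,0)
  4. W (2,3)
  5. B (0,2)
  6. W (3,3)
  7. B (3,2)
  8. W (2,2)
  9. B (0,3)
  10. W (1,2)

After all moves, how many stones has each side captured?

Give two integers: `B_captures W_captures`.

Answer: 0 1

Derivation:
Move 1: B@(2,1) -> caps B=0 W=0
Move 2: W@(3,1) -> caps B=0 W=0
Move 3: B@(1,0) -> caps B=0 W=0
Move 4: W@(2,3) -> caps B=0 W=0
Move 5: B@(0,2) -> caps B=0 W=0
Move 6: W@(3,3) -> caps B=0 W=0
Move 7: B@(3,2) -> caps B=0 W=0
Move 8: W@(2,2) -> caps B=0 W=1
Move 9: B@(0,3) -> caps B=0 W=1
Move 10: W@(1,2) -> caps B=0 W=1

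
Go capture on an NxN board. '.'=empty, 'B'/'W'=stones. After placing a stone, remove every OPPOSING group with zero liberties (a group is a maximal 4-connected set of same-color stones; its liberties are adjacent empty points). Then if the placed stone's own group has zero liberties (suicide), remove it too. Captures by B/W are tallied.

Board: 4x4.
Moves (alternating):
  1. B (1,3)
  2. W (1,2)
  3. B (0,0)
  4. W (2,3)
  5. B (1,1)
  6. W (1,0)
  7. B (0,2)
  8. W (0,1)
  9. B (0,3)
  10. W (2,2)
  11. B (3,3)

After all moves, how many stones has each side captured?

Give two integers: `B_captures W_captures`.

Answer: 0 1

Derivation:
Move 1: B@(1,3) -> caps B=0 W=0
Move 2: W@(1,2) -> caps B=0 W=0
Move 3: B@(0,0) -> caps B=0 W=0
Move 4: W@(2,3) -> caps B=0 W=0
Move 5: B@(1,1) -> caps B=0 W=0
Move 6: W@(1,0) -> caps B=0 W=0
Move 7: B@(0,2) -> caps B=0 W=0
Move 8: W@(0,1) -> caps B=0 W=1
Move 9: B@(0,3) -> caps B=0 W=1
Move 10: W@(2,2) -> caps B=0 W=1
Move 11: B@(3,3) -> caps B=0 W=1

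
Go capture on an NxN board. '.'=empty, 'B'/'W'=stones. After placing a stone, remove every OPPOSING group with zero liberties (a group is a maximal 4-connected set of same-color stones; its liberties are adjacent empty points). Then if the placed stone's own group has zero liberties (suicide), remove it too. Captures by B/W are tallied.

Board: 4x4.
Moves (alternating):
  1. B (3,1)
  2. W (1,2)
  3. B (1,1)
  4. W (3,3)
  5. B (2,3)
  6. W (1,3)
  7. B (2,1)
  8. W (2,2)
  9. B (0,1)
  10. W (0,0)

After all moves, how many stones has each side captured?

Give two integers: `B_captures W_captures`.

Answer: 0 1

Derivation:
Move 1: B@(3,1) -> caps B=0 W=0
Move 2: W@(1,2) -> caps B=0 W=0
Move 3: B@(1,1) -> caps B=0 W=0
Move 4: W@(3,3) -> caps B=0 W=0
Move 5: B@(2,3) -> caps B=0 W=0
Move 6: W@(1,3) -> caps B=0 W=0
Move 7: B@(2,1) -> caps B=0 W=0
Move 8: W@(2,2) -> caps B=0 W=1
Move 9: B@(0,1) -> caps B=0 W=1
Move 10: W@(0,0) -> caps B=0 W=1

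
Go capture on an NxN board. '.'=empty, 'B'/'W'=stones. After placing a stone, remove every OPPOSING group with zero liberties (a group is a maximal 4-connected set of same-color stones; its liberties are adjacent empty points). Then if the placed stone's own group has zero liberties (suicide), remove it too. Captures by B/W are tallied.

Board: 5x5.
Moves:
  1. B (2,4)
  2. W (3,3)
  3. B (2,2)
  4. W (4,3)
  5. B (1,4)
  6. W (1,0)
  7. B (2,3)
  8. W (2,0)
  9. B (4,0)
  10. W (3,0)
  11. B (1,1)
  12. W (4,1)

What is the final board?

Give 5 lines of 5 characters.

Move 1: B@(2,4) -> caps B=0 W=0
Move 2: W@(3,3) -> caps B=0 W=0
Move 3: B@(2,2) -> caps B=0 W=0
Move 4: W@(4,3) -> caps B=0 W=0
Move 5: B@(1,4) -> caps B=0 W=0
Move 6: W@(1,0) -> caps B=0 W=0
Move 7: B@(2,3) -> caps B=0 W=0
Move 8: W@(2,0) -> caps B=0 W=0
Move 9: B@(4,0) -> caps B=0 W=0
Move 10: W@(3,0) -> caps B=0 W=0
Move 11: B@(1,1) -> caps B=0 W=0
Move 12: W@(4,1) -> caps B=0 W=1

Answer: .....
WB..B
W.BBB
W..W.
.W.W.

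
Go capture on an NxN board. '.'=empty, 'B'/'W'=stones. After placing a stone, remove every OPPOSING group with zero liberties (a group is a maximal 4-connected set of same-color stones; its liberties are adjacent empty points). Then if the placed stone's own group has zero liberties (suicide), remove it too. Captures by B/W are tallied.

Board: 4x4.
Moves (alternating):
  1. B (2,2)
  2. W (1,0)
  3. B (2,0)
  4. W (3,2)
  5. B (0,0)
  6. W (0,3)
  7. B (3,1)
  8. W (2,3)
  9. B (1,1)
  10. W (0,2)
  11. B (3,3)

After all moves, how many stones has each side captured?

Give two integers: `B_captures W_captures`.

Move 1: B@(2,2) -> caps B=0 W=0
Move 2: W@(1,0) -> caps B=0 W=0
Move 3: B@(2,0) -> caps B=0 W=0
Move 4: W@(3,2) -> caps B=0 W=0
Move 5: B@(0,0) -> caps B=0 W=0
Move 6: W@(0,3) -> caps B=0 W=0
Move 7: B@(3,1) -> caps B=0 W=0
Move 8: W@(2,3) -> caps B=0 W=0
Move 9: B@(1,1) -> caps B=1 W=0
Move 10: W@(0,2) -> caps B=1 W=0
Move 11: B@(3,3) -> caps B=2 W=0

Answer: 2 0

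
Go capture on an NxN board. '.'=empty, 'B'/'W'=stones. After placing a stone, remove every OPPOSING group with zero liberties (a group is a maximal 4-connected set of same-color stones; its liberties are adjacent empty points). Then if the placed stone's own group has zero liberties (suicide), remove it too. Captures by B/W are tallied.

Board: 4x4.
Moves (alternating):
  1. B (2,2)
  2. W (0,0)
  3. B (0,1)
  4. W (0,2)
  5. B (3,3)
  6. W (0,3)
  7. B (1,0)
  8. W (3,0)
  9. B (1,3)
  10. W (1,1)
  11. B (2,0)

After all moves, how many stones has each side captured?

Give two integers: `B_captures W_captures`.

Move 1: B@(2,2) -> caps B=0 W=0
Move 2: W@(0,0) -> caps B=0 W=0
Move 3: B@(0,1) -> caps B=0 W=0
Move 4: W@(0,2) -> caps B=0 W=0
Move 5: B@(3,3) -> caps B=0 W=0
Move 6: W@(0,3) -> caps B=0 W=0
Move 7: B@(1,0) -> caps B=1 W=0
Move 8: W@(3,0) -> caps B=1 W=0
Move 9: B@(1,3) -> caps B=1 W=0
Move 10: W@(1,1) -> caps B=1 W=0
Move 11: B@(2,0) -> caps B=1 W=0

Answer: 1 0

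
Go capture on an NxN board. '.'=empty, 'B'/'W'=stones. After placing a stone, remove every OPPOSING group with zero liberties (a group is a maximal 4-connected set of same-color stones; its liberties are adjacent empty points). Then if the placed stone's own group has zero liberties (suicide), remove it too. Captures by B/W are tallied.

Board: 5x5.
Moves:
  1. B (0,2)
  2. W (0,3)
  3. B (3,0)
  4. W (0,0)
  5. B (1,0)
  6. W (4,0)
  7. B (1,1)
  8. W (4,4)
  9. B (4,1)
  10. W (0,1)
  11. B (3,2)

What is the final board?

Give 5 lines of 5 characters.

Answer: ..BW.
BB...
.....
B.B..
.B..W

Derivation:
Move 1: B@(0,2) -> caps B=0 W=0
Move 2: W@(0,3) -> caps B=0 W=0
Move 3: B@(3,0) -> caps B=0 W=0
Move 4: W@(0,0) -> caps B=0 W=0
Move 5: B@(1,0) -> caps B=0 W=0
Move 6: W@(4,0) -> caps B=0 W=0
Move 7: B@(1,1) -> caps B=0 W=0
Move 8: W@(4,4) -> caps B=0 W=0
Move 9: B@(4,1) -> caps B=1 W=0
Move 10: W@(0,1) -> caps B=1 W=0
Move 11: B@(3,2) -> caps B=1 W=0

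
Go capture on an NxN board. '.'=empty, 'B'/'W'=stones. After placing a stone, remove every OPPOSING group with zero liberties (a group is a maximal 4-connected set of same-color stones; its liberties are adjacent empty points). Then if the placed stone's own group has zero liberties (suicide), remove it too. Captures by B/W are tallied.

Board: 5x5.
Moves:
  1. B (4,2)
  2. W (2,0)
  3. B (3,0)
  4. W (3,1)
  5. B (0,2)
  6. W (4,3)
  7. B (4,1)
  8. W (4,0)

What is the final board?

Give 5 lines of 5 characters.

Move 1: B@(4,2) -> caps B=0 W=0
Move 2: W@(2,0) -> caps B=0 W=0
Move 3: B@(3,0) -> caps B=0 W=0
Move 4: W@(3,1) -> caps B=0 W=0
Move 5: B@(0,2) -> caps B=0 W=0
Move 6: W@(4,3) -> caps B=0 W=0
Move 7: B@(4,1) -> caps B=0 W=0
Move 8: W@(4,0) -> caps B=0 W=1

Answer: ..B..
.....
W....
.W...
WBBW.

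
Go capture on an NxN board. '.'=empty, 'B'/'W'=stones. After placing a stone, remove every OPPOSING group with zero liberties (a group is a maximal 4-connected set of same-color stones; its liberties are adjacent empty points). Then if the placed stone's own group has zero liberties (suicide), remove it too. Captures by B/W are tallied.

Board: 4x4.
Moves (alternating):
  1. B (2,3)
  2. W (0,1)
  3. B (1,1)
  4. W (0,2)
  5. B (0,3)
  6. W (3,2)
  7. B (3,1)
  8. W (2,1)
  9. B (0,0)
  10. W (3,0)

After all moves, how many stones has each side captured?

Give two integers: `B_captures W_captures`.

Answer: 0 1

Derivation:
Move 1: B@(2,3) -> caps B=0 W=0
Move 2: W@(0,1) -> caps B=0 W=0
Move 3: B@(1,1) -> caps B=0 W=0
Move 4: W@(0,2) -> caps B=0 W=0
Move 5: B@(0,3) -> caps B=0 W=0
Move 6: W@(3,2) -> caps B=0 W=0
Move 7: B@(3,1) -> caps B=0 W=0
Move 8: W@(2,1) -> caps B=0 W=0
Move 9: B@(0,0) -> caps B=0 W=0
Move 10: W@(3,0) -> caps B=0 W=1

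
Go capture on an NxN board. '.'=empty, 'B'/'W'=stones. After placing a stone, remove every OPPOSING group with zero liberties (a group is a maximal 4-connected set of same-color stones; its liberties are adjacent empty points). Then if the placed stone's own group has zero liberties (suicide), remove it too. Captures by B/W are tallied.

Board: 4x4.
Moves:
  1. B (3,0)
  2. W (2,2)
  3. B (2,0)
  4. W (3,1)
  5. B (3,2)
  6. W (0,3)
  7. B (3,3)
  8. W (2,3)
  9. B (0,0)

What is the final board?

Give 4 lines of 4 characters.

Move 1: B@(3,0) -> caps B=0 W=0
Move 2: W@(2,2) -> caps B=0 W=0
Move 3: B@(2,0) -> caps B=0 W=0
Move 4: W@(3,1) -> caps B=0 W=0
Move 5: B@(3,2) -> caps B=0 W=0
Move 6: W@(0,3) -> caps B=0 W=0
Move 7: B@(3,3) -> caps B=0 W=0
Move 8: W@(2,3) -> caps B=0 W=2
Move 9: B@(0,0) -> caps B=0 W=2

Answer: B..W
....
B.WW
BW..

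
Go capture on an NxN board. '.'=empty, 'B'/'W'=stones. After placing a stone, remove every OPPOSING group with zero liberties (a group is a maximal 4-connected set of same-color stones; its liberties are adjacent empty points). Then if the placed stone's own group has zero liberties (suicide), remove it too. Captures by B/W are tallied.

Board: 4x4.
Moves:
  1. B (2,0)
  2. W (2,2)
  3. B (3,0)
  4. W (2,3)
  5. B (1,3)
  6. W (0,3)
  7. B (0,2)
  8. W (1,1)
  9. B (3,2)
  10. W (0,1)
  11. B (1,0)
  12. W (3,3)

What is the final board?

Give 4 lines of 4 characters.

Move 1: B@(2,0) -> caps B=0 W=0
Move 2: W@(2,2) -> caps B=0 W=0
Move 3: B@(3,0) -> caps B=0 W=0
Move 4: W@(2,3) -> caps B=0 W=0
Move 5: B@(1,3) -> caps B=0 W=0
Move 6: W@(0,3) -> caps B=0 W=0
Move 7: B@(0,2) -> caps B=1 W=0
Move 8: W@(1,1) -> caps B=1 W=0
Move 9: B@(3,2) -> caps B=1 W=0
Move 10: W@(0,1) -> caps B=1 W=0
Move 11: B@(1,0) -> caps B=1 W=0
Move 12: W@(3,3) -> caps B=1 W=0

Answer: .WB.
BW.B
B.WW
B.BW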